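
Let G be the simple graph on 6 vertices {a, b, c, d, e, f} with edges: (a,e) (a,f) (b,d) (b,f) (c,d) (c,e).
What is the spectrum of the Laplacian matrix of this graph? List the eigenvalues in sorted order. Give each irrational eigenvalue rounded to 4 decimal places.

Each diagonal entry of L is the vertex degree and each off-diagonal entry is -1 where an edge is present, 0 otherwise; in the order [a, b, c, d, e, f] the diagonal is [2, 2, 2, 2, 2, 2]. The multiplicity of 0 as a Laplacian eigenvalue equals the number of connected components. By the matrix-tree theorem the graph has (1/6) * product of the nonzero eigenvalues = 6 spanning trees. The largest eigenvalue, 4, is at most the vertex count 6.

[0, 1, 1, 3, 3, 4]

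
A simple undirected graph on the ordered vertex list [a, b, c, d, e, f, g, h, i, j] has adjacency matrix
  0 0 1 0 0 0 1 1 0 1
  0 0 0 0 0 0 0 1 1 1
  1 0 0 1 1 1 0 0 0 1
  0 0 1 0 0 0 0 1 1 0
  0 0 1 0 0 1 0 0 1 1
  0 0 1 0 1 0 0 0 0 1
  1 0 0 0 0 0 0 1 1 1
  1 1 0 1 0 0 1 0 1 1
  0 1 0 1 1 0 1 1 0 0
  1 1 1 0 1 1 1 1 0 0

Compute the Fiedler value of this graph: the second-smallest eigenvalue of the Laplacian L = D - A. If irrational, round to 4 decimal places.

1.9215

With the vertex order [a, b, c, d, e, f, g, h, i, j], the degrees are [4, 3, 5, 3, 4, 3, 4, 6, 5, 7], giving D = diag(4, 3, 5, 3, 4, 3, 4, 6, 5, 7) and L = D - A. The smallest Laplacian eigenvalue is always 0. The next one, lambda_2 = 1.9215, measures how hard the graph is to disconnect: larger values mean better connectivity. There is one zero in the spectrum, matching the 1 component.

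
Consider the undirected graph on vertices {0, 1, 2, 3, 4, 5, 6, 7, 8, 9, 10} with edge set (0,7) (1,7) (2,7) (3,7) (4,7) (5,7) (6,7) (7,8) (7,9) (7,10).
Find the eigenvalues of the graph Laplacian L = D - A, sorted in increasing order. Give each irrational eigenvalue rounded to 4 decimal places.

[0, 1, 1, 1, 1, 1, 1, 1, 1, 1, 11]

Each diagonal entry of L is the vertex degree and each off-diagonal entry is -1 where an edge is present, 0 otherwise; in the order [0, 1, 2, 3, 4, 5, 6, 7, 8, 9, 10] the diagonal is [1, 1, 1, 1, 1, 1, 1, 10, 1, 1, 1]. Since every row of L sums to 0, the all-ones vector is in the kernel and 0 is an eigenvalue. The eigenvalues sum to 20, which equals trace(L) = 2|E|. The largest eigenvalue, 11, is at most the vertex count 11.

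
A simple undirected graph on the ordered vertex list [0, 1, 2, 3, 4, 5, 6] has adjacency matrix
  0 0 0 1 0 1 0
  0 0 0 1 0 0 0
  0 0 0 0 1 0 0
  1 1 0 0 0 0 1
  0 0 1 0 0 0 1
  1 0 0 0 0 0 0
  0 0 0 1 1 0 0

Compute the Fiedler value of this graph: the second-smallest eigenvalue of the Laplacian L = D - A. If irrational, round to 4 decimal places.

0.2603

Reading degrees in the order [0, 1, 2, 3, 4, 5, 6] gives [2, 1, 1, 3, 2, 1, 2]; set D = diag(2, 1, 1, 3, 2, 1, 2) and form L = D - A. The smallest Laplacian eigenvalue is always 0. The next one, lambda_2 = 0.2603, measures how hard the graph is to disconnect: larger values mean better connectivity. By the matrix-tree theorem the graph has (1/7) * product of the nonzero eigenvalues = 1 spanning tree.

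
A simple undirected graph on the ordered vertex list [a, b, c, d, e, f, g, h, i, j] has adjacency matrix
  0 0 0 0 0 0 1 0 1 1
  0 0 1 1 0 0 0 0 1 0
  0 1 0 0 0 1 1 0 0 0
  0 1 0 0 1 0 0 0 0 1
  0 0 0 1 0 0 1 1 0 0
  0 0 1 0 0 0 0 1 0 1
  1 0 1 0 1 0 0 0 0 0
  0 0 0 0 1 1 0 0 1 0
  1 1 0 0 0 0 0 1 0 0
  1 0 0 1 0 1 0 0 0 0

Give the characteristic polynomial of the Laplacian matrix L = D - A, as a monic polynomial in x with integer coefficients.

x^10 - 30x^9 + 390x^8 - 2880x^7 + 13305x^6 - 39882x^5 + 77640x^4 - 94800x^3 + 66000x^2 - 20000x

Reading degrees in the order [a, b, c, d, e, f, g, h, i, j] gives [3, 3, 3, 3, 3, 3, 3, 3, 3, 3]; set D = diag(3, 3, 3, 3, 3, 3, 3, 3, 3, 3) and form L = D - A. The eigenvalues of L are [0, 2, 2, 2, 2, 2, 5, 5, 5, 5]; the characteristic polynomial is the product of (x - lambda_i), which multiplies out to x^10 - 30x^9 + 390x^8 - 2880x^7 + 13305x^6 - 39882x^5 + 77640x^4 - 94800x^3 + 66000x^2 - 20000x. Since p(0) = det(-L) = 0, x divides p(x). The eigenvalues sum to 30, which equals trace(L) = 2|E|.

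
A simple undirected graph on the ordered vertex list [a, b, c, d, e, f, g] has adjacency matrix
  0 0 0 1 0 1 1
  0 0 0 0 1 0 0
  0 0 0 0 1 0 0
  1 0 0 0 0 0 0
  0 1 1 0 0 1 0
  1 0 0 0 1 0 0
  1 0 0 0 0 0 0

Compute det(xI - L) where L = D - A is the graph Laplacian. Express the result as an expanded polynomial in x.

With the vertex order [a, b, c, d, e, f, g], the degrees are [3, 1, 1, 1, 3, 2, 1], giving D = diag(3, 1, 1, 1, 3, 2, 1) and L = D - A. L has integer entries, so p(x) = det(xI - L) has integer coefficients. Expanding the determinant yields x^7 - 12x^6 + 53x^5 - 108x^4 + 107x^3 - 48x^2 + 7x. The coefficient of x^6 equals -trace(L) = -12, matching the sum of degrees.

x^7 - 12x^6 + 53x^5 - 108x^4 + 107x^3 - 48x^2 + 7x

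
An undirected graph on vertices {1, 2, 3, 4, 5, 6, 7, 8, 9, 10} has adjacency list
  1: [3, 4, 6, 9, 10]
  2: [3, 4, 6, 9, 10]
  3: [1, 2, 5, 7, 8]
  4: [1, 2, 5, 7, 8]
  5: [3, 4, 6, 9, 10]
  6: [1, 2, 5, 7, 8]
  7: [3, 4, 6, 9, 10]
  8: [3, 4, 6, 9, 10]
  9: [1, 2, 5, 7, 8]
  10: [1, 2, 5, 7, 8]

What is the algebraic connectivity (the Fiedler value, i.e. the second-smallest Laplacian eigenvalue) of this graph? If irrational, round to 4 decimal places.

5

With the vertex order [1, 2, 3, 4, 5, 6, 7, 8, 9, 10], the degrees are [5, 5, 5, 5, 5, 5, 5, 5, 5, 5], giving D = diag(5, 5, 5, 5, 5, 5, 5, 5, 5, 5) and L = D - A. The sorted Laplacian eigenvalues are [0, 5, 5, 5, 5, 5, 5, 5, 5, 10]; the algebraic connectivity is the second entry, 5. There is one zero in the spectrum, matching the 1 component.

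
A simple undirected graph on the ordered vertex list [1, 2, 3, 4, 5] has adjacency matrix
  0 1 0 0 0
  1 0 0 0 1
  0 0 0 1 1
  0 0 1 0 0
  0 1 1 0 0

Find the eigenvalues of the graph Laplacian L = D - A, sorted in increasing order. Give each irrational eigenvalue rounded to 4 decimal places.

[0, 0.3820, 1.3820, 2.6180, 3.6180]

Each diagonal entry of L is the vertex degree and each off-diagonal entry is -1 where an edge is present, 0 otherwise; in the order [1, 2, 3, 4, 5] the diagonal is [1, 2, 2, 1, 2]. The multiplicity of 0 as a Laplacian eigenvalue equals the number of connected components. The eigenvalues sum to 8, which equals trace(L) = 2|E|. The largest eigenvalue, 3.6180, is at most the vertex count 5.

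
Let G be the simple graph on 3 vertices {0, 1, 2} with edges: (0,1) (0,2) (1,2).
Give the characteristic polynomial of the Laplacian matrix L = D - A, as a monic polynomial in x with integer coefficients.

x^3 - 6x^2 + 9x

Reading degrees in the order [0, 1, 2] gives [2, 2, 2]; set D = diag(2, 2, 2) and form L = D - A. Computing det(xI - L) by cofactor expansion (or equivalently via sum-over-permutations) gives x^3 - 6x^2 + 9x. Since p(0) = det(-L) = 0, x divides p(x). The eigenvalues sum to 6, which equals trace(L) = 2|E|. There is one zero in the spectrum, matching the 1 component.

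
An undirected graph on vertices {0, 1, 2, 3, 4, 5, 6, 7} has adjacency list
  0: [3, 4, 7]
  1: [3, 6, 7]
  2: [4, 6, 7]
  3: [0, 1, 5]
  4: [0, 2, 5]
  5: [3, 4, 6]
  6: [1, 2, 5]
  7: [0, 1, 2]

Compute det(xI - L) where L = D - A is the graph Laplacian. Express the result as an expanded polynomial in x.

Each diagonal entry of L is the vertex degree and each off-diagonal entry is -1 where an edge is present, 0 otherwise; in the order [0, 1, 2, 3, 4, 5, 6, 7] the diagonal is [3, 3, 3, 3, 3, 3, 3, 3]. L has integer entries, so p(x) = det(xI - L) has integer coefficients. Expanding the determinant yields x^8 - 24x^7 + 240x^6 - 1296x^5 + 4080x^4 - 7488x^3 + 7424x^2 - 3072x. Since p(0) = det(-L) = 0, x divides p(x). By the matrix-tree theorem the graph has (1/8) * product of the nonzero eigenvalues = 384 spanning trees.

x^8 - 24x^7 + 240x^6 - 1296x^5 + 4080x^4 - 7488x^3 + 7424x^2 - 3072x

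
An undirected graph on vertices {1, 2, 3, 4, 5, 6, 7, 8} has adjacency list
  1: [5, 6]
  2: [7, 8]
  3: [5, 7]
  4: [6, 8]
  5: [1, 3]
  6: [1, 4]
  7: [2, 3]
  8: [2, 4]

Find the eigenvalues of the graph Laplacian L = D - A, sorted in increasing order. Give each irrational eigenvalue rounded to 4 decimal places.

With the vertex order [1, 2, 3, 4, 5, 6, 7, 8], the degrees are [2, 2, 2, 2, 2, 2, 2, 2], giving D = diag(2, 2, 2, 2, 2, 2, 2, 2) and L = D - A. L is symmetric positive semidefinite, so every eigenvalue is real and nonnegative. The single zero eigenvalue shows the graph is connected. By the matrix-tree theorem the graph has (1/8) * product of the nonzero eigenvalues = 8 spanning trees.

[0, 0.5858, 0.5858, 2, 2, 3.4142, 3.4142, 4]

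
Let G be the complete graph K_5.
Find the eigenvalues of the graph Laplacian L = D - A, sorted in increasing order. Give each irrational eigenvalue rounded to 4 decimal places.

[0, 5, 5, 5, 5]

The graph has 5 vertices and degree multiset [4, 4, 4, 4, 4]; D is the diagonal matrix of degrees and L = D - A. The multiplicity of 0 as a Laplacian eigenvalue equals the number of connected components. The single zero eigenvalue shows the graph is connected. The largest eigenvalue, 5, is at most the vertex count 5.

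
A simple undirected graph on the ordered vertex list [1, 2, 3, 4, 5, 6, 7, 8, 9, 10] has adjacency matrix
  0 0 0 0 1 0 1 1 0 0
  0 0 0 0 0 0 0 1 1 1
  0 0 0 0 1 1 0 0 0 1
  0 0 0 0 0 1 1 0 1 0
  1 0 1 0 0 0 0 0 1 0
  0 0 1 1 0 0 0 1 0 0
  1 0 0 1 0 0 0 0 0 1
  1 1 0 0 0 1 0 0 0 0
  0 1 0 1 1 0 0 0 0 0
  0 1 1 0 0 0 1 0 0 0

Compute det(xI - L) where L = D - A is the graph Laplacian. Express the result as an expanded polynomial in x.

Reading degrees in the order [1, 2, 3, 4, 5, 6, 7, 8, 9, 10] gives [3, 3, 3, 3, 3, 3, 3, 3, 3, 3]; set D = diag(3, 3, 3, 3, 3, 3, 3, 3, 3, 3) and form L = D - A. The eigenvalues of L are [0, 2, 2, 2, 2, 2, 5, 5, 5, 5]; the characteristic polynomial is the product of (x - lambda_i), which multiplies out to x^10 - 30x^9 + 390x^8 - 2880x^7 + 13305x^6 - 39882x^5 + 77640x^4 - 94800x^3 + 66000x^2 - 20000x. Since p(0) = det(-L) = 0, x divides p(x). The eigenvalues sum to 30, which equals trace(L) = 2|E|. There is one zero in the spectrum, matching the 1 component.

x^10 - 30x^9 + 390x^8 - 2880x^7 + 13305x^6 - 39882x^5 + 77640x^4 - 94800x^3 + 66000x^2 - 20000x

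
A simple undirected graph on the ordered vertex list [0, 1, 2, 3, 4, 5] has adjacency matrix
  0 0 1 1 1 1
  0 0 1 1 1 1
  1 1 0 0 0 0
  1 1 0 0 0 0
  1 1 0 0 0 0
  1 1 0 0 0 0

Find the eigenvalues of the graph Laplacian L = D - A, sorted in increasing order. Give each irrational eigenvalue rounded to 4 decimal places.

Each diagonal entry of L is the vertex degree and each off-diagonal entry is -1 where an edge is present, 0 otherwise; in the order [0, 1, 2, 3, 4, 5] the diagonal is [4, 4, 2, 2, 2, 2]. Diagonalising L (or applying a numerical eigensolver to the 6x6 matrix) gives the spectrum above. The single zero eigenvalue shows the graph is connected. By the matrix-tree theorem the graph has (1/6) * product of the nonzero eigenvalues = 32 spanning trees.

[0, 2, 2, 2, 4, 6]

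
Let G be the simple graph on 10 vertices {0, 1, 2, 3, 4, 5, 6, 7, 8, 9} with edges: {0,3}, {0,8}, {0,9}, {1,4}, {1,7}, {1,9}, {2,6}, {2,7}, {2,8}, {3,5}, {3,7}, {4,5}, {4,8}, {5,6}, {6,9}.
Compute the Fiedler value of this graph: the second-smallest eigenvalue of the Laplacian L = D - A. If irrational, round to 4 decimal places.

2

Each diagonal entry of L is the vertex degree and each off-diagonal entry is -1 where an edge is present, 0 otherwise; in the order [0, 1, 2, 3, 4, 5, 6, 7, 8, 9] the diagonal is [3, 3, 3, 3, 3, 3, 3, 3, 3, 3]. The smallest Laplacian eigenvalue is always 0. The next one, lambda_2 = 2, measures how hard the graph is to disconnect: larger values mean better connectivity. The eigenvalues sum to 30, which equals trace(L) = 2|E|.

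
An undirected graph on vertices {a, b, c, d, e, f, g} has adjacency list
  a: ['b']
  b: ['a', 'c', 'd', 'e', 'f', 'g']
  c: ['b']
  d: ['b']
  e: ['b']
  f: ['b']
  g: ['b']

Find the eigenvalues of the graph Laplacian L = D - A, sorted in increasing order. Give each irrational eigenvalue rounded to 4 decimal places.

[0, 1, 1, 1, 1, 1, 7]

With the vertex order [a, b, c, d, e, f, g], the degrees are [1, 6, 1, 1, 1, 1, 1], giving D = diag(1, 6, 1, 1, 1, 1, 1) and L = D - A. Since every row of L sums to 0, the all-ones vector is in the kernel and 0 is an eigenvalue. The single zero eigenvalue shows the graph is connected.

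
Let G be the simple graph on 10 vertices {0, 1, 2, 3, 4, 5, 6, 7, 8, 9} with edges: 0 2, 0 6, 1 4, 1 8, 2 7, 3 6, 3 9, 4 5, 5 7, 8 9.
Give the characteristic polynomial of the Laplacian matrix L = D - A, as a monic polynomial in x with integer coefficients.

Reading degrees in the order [0, 1, 2, 3, 4, 5, 6, 7, 8, 9] gives [2, 2, 2, 2, 2, 2, 2, 2, 2, 2]; set D = diag(2, 2, 2, 2, 2, 2, 2, 2, 2, 2) and form L = D - A. L has integer entries, so p(x) = det(xI - L) has integer coefficients. Expanding the determinant yields x^10 - 20x^9 + 170x^8 - 800x^7 + 2275x^6 - 4004x^5 + 4290x^4 - 2640x^3 + 825x^2 - 100x. The constant term is 0 because L is singular (the all-ones vector lies in its kernel). The eigenvalues sum to 20, which equals trace(L) = 2|E|.

x^10 - 20x^9 + 170x^8 - 800x^7 + 2275x^6 - 4004x^5 + 4290x^4 - 2640x^3 + 825x^2 - 100x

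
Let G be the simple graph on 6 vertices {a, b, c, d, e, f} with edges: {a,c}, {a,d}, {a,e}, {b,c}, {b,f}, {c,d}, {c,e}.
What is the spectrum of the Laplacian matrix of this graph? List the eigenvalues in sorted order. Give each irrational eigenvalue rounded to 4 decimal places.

[0, 0.4859, 2, 2.4280, 4, 5.0861]

Each diagonal entry of L is the vertex degree and each off-diagonal entry is -1 where an edge is present, 0 otherwise; in the order [a, b, c, d, e, f] the diagonal is [3, 2, 4, 2, 2, 1]. Diagonalising L (or applying a numerical eigensolver to the 6x6 matrix) gives the spectrum above. The single zero eigenvalue shows the graph is connected. By the matrix-tree theorem the graph has (1/6) * product of the nonzero eigenvalues = 8 spanning trees.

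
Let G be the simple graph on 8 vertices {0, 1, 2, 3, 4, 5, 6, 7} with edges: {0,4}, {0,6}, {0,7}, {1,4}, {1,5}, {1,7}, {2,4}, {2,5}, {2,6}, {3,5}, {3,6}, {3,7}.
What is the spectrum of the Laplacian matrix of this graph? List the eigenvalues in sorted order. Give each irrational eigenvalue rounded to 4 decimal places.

Each diagonal entry of L is the vertex degree and each off-diagonal entry is -1 where an edge is present, 0 otherwise; in the order [0, 1, 2, 3, 4, 5, 6, 7] the diagonal is [3, 3, 3, 3, 3, 3, 3, 3]. Since every row of L sums to 0, the all-ones vector is in the kernel and 0 is an eigenvalue. The single zero eigenvalue shows the graph is connected.

[0, 2, 2, 2, 4, 4, 4, 6]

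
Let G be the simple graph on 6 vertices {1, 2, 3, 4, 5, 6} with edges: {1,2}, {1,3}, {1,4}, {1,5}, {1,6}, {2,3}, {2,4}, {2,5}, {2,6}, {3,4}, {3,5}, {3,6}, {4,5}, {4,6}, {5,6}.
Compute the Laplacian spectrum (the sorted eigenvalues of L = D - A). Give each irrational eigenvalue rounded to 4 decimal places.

[0, 6, 6, 6, 6, 6]

With the vertex order [1, 2, 3, 4, 5, 6], the degrees are [5, 5, 5, 5, 5, 5], giving D = diag(5, 5, 5, 5, 5, 5) and L = D - A. Since every row of L sums to 0, the all-ones vector is in the kernel and 0 is an eigenvalue. There is one zero in the spectrum, matching the 1 component. By the matrix-tree theorem the graph has (1/6) * product of the nonzero eigenvalues = 1296 spanning trees.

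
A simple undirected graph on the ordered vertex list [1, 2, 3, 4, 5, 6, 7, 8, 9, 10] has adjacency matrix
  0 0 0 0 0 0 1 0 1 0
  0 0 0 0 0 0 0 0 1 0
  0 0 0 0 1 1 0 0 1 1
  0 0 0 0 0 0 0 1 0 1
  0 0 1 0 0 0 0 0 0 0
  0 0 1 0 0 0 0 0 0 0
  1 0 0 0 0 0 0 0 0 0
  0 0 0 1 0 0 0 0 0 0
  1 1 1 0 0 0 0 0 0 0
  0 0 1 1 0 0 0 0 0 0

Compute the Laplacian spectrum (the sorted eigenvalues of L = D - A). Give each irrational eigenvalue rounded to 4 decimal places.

Reading degrees in the order [1, 2, 3, 4, 5, 6, 7, 8, 9, 10] gives [2, 1, 4, 2, 1, 1, 1, 1, 3, 2]; set D = diag(2, 1, 4, 2, 1, 1, 1, 1, 3, 2) and form L = D - A. Diagonalising L (or applying a numerical eigensolver to the 10x10 matrix) gives the spectrum above. The single zero eigenvalue shows the graph is connected. The largest eigenvalue, 5.3472, is at most the vertex count 10. By the matrix-tree theorem the graph has (1/10) * product of the nonzero eigenvalues = 1 spanning tree.

[0, 0.1861, 0.4111, 0.6824, 1, 1.4697, 2.1671, 3.0584, 3.6781, 5.3472]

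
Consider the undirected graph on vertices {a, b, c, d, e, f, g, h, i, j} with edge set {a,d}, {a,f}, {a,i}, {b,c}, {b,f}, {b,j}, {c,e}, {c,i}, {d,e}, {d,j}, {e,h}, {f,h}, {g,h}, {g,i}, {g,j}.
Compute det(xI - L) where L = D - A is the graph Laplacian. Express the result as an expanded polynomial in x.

x^10 - 30x^9 + 390x^8 - 2880x^7 + 13305x^6 - 39882x^5 + 77640x^4 - 94800x^3 + 66000x^2 - 20000x

Reading degrees in the order [a, b, c, d, e, f, g, h, i, j] gives [3, 3, 3, 3, 3, 3, 3, 3, 3, 3]; set D = diag(3, 3, 3, 3, 3, 3, 3, 3, 3, 3) and form L = D - A. Computing det(xI - L) by cofactor expansion (or equivalently via sum-over-permutations) gives x^10 - 30x^9 + 390x^8 - 2880x^7 + 13305x^6 - 39882x^5 + 77640x^4 - 94800x^3 + 66000x^2 - 20000x. The constant term is 0 because L is singular (the all-ones vector lies in its kernel). The eigenvalues sum to 30, which equals trace(L) = 2|E|.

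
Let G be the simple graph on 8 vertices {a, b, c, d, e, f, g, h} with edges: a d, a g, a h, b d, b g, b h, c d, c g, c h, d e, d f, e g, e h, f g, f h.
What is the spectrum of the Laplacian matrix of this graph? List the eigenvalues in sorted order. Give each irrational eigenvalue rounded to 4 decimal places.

Reading degrees in the order [a, b, c, d, e, f, g, h] gives [3, 3, 3, 5, 3, 3, 5, 5]; set D = diag(3, 3, 3, 5, 3, 3, 5, 5) and form L = D - A. Diagonalising L (or applying a numerical eigensolver to the 8x8 matrix) gives the spectrum above. The single zero eigenvalue shows the graph is connected. There is one zero in the spectrum, matching the 1 component.

[0, 3, 3, 3, 3, 5, 5, 8]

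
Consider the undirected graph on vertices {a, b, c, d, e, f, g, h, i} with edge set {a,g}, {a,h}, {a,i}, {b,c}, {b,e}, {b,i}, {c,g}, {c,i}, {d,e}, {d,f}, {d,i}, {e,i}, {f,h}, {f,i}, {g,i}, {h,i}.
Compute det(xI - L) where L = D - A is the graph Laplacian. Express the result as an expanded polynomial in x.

Reading degrees in the order [a, b, c, d, e, f, g, h, i] gives [3, 3, 3, 3, 3, 3, 3, 3, 8]; set D = diag(3, 3, 3, 3, 3, 3, 3, 3, 8) and form L = D - A. L has integer entries, so p(x) = det(xI - L) has integer coefficients. Expanding the determinant yields x^9 - 32x^8 + 428x^7 - 3136x^6 + 13786x^5 - 37232x^4 + 60276x^3 - 53424x^2 + 19845x. Since p(0) = det(-L) = 0, x divides p(x). The eigenvalues sum to 32, which equals trace(L) = 2|E|.

x^9 - 32x^8 + 428x^7 - 3136x^6 + 13786x^5 - 37232x^4 + 60276x^3 - 53424x^2 + 19845x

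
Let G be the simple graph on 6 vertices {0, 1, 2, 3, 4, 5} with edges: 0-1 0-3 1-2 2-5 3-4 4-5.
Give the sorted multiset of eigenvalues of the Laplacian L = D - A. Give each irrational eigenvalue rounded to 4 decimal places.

With the vertex order [0, 1, 2, 3, 4, 5], the degrees are [2, 2, 2, 2, 2, 2], giving D = diag(2, 2, 2, 2, 2, 2) and L = D - A. L is symmetric positive semidefinite, so every eigenvalue is real and nonnegative. The single zero eigenvalue shows the graph is connected. The largest eigenvalue, 4, is at most the vertex count 6.

[0, 1, 1, 3, 3, 4]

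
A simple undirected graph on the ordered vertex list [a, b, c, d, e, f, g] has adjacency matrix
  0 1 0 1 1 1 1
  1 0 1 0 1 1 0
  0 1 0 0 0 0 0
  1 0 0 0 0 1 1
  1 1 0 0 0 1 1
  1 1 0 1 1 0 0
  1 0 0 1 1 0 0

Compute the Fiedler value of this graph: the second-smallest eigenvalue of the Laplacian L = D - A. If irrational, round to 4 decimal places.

Reading degrees in the order [a, b, c, d, e, f, g] gives [5, 4, 1, 3, 4, 4, 3]; set D = diag(5, 4, 1, 3, 4, 4, 3) and form L = D - A. The sorted Laplacian eigenvalues are [0, 0.8493, 2.8632, 3.3820, 5.2091, 5.6180, 6.0783]; the algebraic connectivity is the second entry, 0.8493. By the matrix-tree theorem the graph has (1/7) * product of the nonzero eigenvalues = 209 spanning trees. The eigenvalues sum to 24, which equals trace(L) = 2|E|.

0.8493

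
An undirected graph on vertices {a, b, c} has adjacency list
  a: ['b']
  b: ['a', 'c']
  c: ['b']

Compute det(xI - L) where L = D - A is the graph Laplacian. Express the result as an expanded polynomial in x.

x^3 - 4x^2 + 3x

Reading degrees in the order [a, b, c] gives [1, 2, 1]; set D = diag(1, 2, 1) and form L = D - A. The eigenvalues of L are [0, 1, 3]; the characteristic polynomial is the product of (x - lambda_i), which multiplies out to x^3 - 4x^2 + 3x. Since p(0) = det(-L) = 0, x divides p(x). The eigenvalues sum to 4, which equals trace(L) = 2|E|. The largest eigenvalue, 3, is at most the vertex count 3.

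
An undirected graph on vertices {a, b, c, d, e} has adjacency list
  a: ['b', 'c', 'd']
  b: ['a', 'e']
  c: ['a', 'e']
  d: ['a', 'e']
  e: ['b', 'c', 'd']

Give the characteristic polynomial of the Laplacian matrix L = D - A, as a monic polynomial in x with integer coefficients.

x^5 - 12x^4 + 51x^3 - 92x^2 + 60x

Each diagonal entry of L is the vertex degree and each off-diagonal entry is -1 where an edge is present, 0 otherwise; in the order [a, b, c, d, e] the diagonal is [3, 2, 2, 2, 3]. Computing det(xI - L) by cofactor expansion (or equivalently via sum-over-permutations) gives x^5 - 12x^4 + 51x^3 - 92x^2 + 60x. The coefficient of x^4 equals -trace(L) = -12, matching the sum of degrees. The largest eigenvalue, 5, is at most the vertex count 5. There is one zero in the spectrum, matching the 1 component.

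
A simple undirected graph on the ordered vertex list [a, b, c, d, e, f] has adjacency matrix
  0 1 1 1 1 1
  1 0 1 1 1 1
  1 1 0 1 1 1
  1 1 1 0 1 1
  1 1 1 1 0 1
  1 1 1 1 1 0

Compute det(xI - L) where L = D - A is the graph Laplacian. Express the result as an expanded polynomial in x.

Each diagonal entry of L is the vertex degree and each off-diagonal entry is -1 where an edge is present, 0 otherwise; in the order [a, b, c, d, e, f] the diagonal is [5, 5, 5, 5, 5, 5]. Computing det(xI - L) by cofactor expansion (or equivalently via sum-over-permutations) gives x^6 - 30x^5 + 360x^4 - 2160x^3 + 6480x^2 - 7776x. The constant term is 0 because L is singular (the all-ones vector lies in its kernel). There is one zero in the spectrum, matching the 1 component. The eigenvalues sum to 30, which equals trace(L) = 2|E|.

x^6 - 30x^5 + 360x^4 - 2160x^3 + 6480x^2 - 7776x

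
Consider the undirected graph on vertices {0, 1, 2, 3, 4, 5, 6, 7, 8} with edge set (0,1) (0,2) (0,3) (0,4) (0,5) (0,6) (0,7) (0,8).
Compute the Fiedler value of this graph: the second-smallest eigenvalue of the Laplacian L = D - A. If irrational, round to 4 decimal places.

1

Each diagonal entry of L is the vertex degree and each off-diagonal entry is -1 where an edge is present, 0 otherwise; in the order [0, 1, 2, 3, 4, 5, 6, 7, 8] the diagonal is [8, 1, 1, 1, 1, 1, 1, 1, 1]. Computing the eigenvalues of L and sorting gives [0, 1, 1, 1, 1, 1, 1, 1, 9]. The Fiedler value lambda_2 = 1 is strictly positive, so the graph is connected. There is one zero in the spectrum, matching the 1 component. The largest eigenvalue, 9, is at most the vertex count 9.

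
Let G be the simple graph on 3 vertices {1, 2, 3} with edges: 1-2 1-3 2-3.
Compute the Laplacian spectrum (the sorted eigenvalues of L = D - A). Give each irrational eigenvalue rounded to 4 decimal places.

[0, 3, 3]

Each diagonal entry of L is the vertex degree and each off-diagonal entry is -1 where an edge is present, 0 otherwise; in the order [1, 2, 3] the diagonal is [2, 2, 2]. L is symmetric positive semidefinite, so every eigenvalue is real and nonnegative. The single zero eigenvalue shows the graph is connected.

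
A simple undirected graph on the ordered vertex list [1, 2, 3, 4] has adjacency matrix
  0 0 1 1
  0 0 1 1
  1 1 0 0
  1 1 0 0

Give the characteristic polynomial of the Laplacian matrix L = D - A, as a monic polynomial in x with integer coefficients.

Reading degrees in the order [1, 2, 3, 4] gives [2, 2, 2, 2]; set D = diag(2, 2, 2, 2) and form L = D - A. The eigenvalues of L are [0, 2, 2, 4]; the characteristic polynomial is the product of (x - lambda_i), which multiplies out to x^4 - 8x^3 + 20x^2 - 16x. The coefficient of x^3 equals -trace(L) = -8, matching the sum of degrees. The eigenvalues sum to 8, which equals trace(L) = 2|E|.

x^4 - 8x^3 + 20x^2 - 16x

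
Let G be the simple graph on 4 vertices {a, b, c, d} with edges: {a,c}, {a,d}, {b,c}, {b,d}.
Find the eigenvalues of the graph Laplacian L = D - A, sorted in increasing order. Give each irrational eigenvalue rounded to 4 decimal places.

Each diagonal entry of L is the vertex degree and each off-diagonal entry is -1 where an edge is present, 0 otherwise; in the order [a, b, c, d] the diagonal is [2, 2, 2, 2]. L is symmetric positive semidefinite, so every eigenvalue is real and nonnegative. The single zero eigenvalue shows the graph is connected. By the matrix-tree theorem the graph has (1/4) * product of the nonzero eigenvalues = 4 spanning trees.

[0, 2, 2, 4]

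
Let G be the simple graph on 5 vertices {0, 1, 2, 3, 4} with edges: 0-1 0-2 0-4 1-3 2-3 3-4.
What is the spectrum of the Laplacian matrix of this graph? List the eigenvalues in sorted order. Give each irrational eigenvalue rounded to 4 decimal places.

[0, 2, 2, 3, 5]

Reading degrees in the order [0, 1, 2, 3, 4] gives [3, 2, 2, 3, 2]; set D = diag(3, 2, 2, 3, 2) and form L = D - A. Since every row of L sums to 0, the all-ones vector is in the kernel and 0 is an eigenvalue. The eigenvalues sum to 12, which equals trace(L) = 2|E|. By the matrix-tree theorem the graph has (1/5) * product of the nonzero eigenvalues = 12 spanning trees.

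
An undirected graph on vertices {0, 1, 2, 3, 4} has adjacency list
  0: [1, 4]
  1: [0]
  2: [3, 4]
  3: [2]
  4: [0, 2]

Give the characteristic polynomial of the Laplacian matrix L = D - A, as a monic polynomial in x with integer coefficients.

Reading degrees in the order [0, 1, 2, 3, 4] gives [2, 1, 2, 1, 2]; set D = diag(2, 1, 2, 1, 2) and form L = D - A. L has integer entries, so p(x) = det(xI - L) has integer coefficients. Expanding the determinant yields x^5 - 8x^4 + 21x^3 - 20x^2 + 5x. The coefficient of x^4 equals -trace(L) = -8, matching the sum of degrees.

x^5 - 8x^4 + 21x^3 - 20x^2 + 5x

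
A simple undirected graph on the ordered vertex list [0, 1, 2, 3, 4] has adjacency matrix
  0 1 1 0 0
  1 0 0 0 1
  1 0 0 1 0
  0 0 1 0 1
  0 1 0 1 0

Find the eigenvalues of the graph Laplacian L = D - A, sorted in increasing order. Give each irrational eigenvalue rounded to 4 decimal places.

[0, 1.3820, 1.3820, 3.6180, 3.6180]

Reading degrees in the order [0, 1, 2, 3, 4] gives [2, 2, 2, 2, 2]; set D = diag(2, 2, 2, 2, 2) and form L = D - A. Diagonalising L (or applying a numerical eigensolver to the 5x5 matrix) gives the spectrum above. There is one zero in the spectrum, matching the 1 component.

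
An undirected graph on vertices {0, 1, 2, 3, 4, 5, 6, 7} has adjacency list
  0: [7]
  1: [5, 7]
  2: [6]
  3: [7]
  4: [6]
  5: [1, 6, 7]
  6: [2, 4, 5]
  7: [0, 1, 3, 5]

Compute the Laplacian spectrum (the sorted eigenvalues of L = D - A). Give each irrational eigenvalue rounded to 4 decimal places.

Reading degrees in the order [0, 1, 2, 3, 4, 5, 6, 7] gives [1, 2, 1, 1, 1, 3, 3, 4]; set D = diag(1, 2, 1, 1, 1, 3, 3, 4) and form L = D - A. The multiplicity of 0 as a Laplacian eigenvalue equals the number of connected components. The single zero eigenvalue shows the graph is connected. The largest eigenvalue, 5.1675, is at most the vertex count 8.

[0, 0.2967, 1, 1, 1.2048, 3, 4.3310, 5.1675]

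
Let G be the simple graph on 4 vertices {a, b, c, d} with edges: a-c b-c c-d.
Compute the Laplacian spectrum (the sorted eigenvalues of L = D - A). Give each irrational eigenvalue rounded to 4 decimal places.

Each diagonal entry of L is the vertex degree and each off-diagonal entry is -1 where an edge is present, 0 otherwise; in the order [a, b, c, d] the diagonal is [1, 1, 3, 1]. The multiplicity of 0 as a Laplacian eigenvalue equals the number of connected components. The largest eigenvalue, 4, is at most the vertex count 4. There is one zero in the spectrum, matching the 1 component.

[0, 1, 1, 4]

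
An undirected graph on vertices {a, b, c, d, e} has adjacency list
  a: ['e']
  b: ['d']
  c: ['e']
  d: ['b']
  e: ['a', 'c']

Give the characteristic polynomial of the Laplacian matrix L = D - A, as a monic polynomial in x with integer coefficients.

x^5 - 6x^4 + 11x^3 - 6x^2

With the vertex order [a, b, c, d, e], the degrees are [1, 1, 1, 1, 2], giving D = diag(1, 1, 1, 1, 2) and L = D - A. Computing det(xI - L) by cofactor expansion (or equivalently via sum-over-permutations) gives x^5 - 6x^4 + 11x^3 - 6x^2. The coefficient of x^4 equals -trace(L) = -6, matching the sum of degrees. The largest eigenvalue, 3, is at most the vertex count 5. There are 2 zeros in the spectrum, matching the 2 components.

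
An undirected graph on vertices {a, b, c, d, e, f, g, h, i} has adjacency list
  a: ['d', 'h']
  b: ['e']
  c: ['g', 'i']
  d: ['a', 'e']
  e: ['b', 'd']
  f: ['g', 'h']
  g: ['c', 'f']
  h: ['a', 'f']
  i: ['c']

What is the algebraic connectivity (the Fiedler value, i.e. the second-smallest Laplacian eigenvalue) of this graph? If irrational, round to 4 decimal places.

With the vertex order [a, b, c, d, e, f, g, h, i], the degrees are [2, 1, 2, 2, 2, 2, 2, 2, 1], giving D = diag(2, 1, 2, 2, 2, 2, 2, 2, 1) and L = D - A. The sorted Laplacian eigenvalues are [0, 0.1206, 0.4679, 1, 1.6527, 2.3473, 3, 3.5321, 3.8794]; the algebraic connectivity is the second entry, 0.1206.

0.1206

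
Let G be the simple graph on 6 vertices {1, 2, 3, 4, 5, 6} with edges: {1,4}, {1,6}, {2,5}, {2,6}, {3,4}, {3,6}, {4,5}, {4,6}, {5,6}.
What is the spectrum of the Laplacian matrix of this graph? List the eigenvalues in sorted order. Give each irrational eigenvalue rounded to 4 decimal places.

With the vertex order [1, 2, 3, 4, 5, 6], the degrees are [2, 2, 2, 4, 3, 5], giving D = diag(2, 2, 2, 4, 3, 5) and L = D - A. Diagonalising L (or applying a numerical eigensolver to the 6x6 matrix) gives the spectrum above. The single zero eigenvalue shows the graph is connected.

[0, 1.5188, 2, 3.3111, 5.1701, 6]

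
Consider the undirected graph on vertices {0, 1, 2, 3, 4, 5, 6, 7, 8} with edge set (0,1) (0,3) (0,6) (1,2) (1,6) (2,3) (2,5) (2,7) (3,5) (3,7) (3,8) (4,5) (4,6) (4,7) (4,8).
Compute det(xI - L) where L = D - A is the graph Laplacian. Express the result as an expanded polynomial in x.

x^9 - 30x^8 + 382x^7 - 2692x^6 + 11463x^5 - 30140x^4 + 47664x^3 - 41310x^2 + 14958x

Reading degrees in the order [0, 1, 2, 3, 4, 5, 6, 7, 8] gives [3, 3, 4, 5, 4, 3, 3, 3, 2]; set D = diag(3, 3, 4, 5, 4, 3, 3, 3, 2) and form L = D - A. Computing det(xI - L) by cofactor expansion (or equivalently via sum-over-permutations) gives x^9 - 30x^8 + 382x^7 - 2692x^6 + 11463x^5 - 30140x^4 + 47664x^3 - 41310x^2 + 14958x. The constant term is 0 because L is singular (the all-ones vector lies in its kernel). The eigenvalues sum to 30, which equals trace(L) = 2|E|.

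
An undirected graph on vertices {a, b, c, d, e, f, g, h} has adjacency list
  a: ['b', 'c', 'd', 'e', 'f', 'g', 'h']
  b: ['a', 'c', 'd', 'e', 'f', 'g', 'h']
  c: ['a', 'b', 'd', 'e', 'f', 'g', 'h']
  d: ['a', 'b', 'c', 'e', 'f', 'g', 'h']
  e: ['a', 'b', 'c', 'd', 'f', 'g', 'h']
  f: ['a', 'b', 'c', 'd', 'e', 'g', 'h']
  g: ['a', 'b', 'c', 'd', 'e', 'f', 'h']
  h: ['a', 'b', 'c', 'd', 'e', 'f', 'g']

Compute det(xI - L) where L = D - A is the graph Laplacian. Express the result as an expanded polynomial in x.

x^8 - 56x^7 + 1344x^6 - 17920x^5 + 143360x^4 - 688128x^3 + 1835008x^2 - 2097152x

Each diagonal entry of L is the vertex degree and each off-diagonal entry is -1 where an edge is present, 0 otherwise; in the order [a, b, c, d, e, f, g, h] the diagonal is [7, 7, 7, 7, 7, 7, 7, 7]. The eigenvalues of L are [0, 8, 8, 8, 8, 8, 8, 8]; the characteristic polynomial is the product of (x - lambda_i), which multiplies out to x^8 - 56x^7 + 1344x^6 - 17920x^5 + 143360x^4 - 688128x^3 + 1835008x^2 - 2097152x. The constant term is 0 because L is singular (the all-ones vector lies in its kernel).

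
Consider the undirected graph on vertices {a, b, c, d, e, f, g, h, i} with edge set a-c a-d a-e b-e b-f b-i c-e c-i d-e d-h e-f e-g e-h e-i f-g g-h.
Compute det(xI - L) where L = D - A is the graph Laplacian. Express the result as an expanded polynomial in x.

Each diagonal entry of L is the vertex degree and each off-diagonal entry is -1 where an edge is present, 0 otherwise; in the order [a, b, c, d, e, f, g, h, i] the diagonal is [3, 3, 3, 3, 8, 3, 3, 3, 3]. Computing det(xI - L) by cofactor expansion (or equivalently via sum-over-permutations) gives x^9 - 32x^8 + 428x^7 - 3136x^6 + 13786x^5 - 37232x^4 + 60276x^3 - 53424x^2 + 19845x. The constant term is 0 because L is singular (the all-ones vector lies in its kernel). The largest eigenvalue, 9, is at most the vertex count 9.

x^9 - 32x^8 + 428x^7 - 3136x^6 + 13786x^5 - 37232x^4 + 60276x^3 - 53424x^2 + 19845x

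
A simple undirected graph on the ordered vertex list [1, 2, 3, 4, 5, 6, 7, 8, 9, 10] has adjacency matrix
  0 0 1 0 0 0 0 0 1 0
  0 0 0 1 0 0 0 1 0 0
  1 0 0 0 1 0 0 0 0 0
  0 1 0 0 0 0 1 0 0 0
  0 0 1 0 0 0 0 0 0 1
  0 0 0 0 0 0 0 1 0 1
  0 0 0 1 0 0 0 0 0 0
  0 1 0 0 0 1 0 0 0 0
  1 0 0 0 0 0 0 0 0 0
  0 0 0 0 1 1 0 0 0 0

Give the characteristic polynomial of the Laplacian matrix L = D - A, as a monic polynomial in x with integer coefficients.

Each diagonal entry of L is the vertex degree and each off-diagonal entry is -1 where an edge is present, 0 otherwise; in the order [1, 2, 3, 4, 5, 6, 7, 8, 9, 10] the diagonal is [2, 2, 2, 2, 2, 2, 1, 2, 1, 2]. L has integer entries, so p(x) = det(xI - L) has integer coefficients. Expanding the determinant yields x^10 - 18x^9 + 136x^8 - 560x^7 + 1365x^6 - 2002x^5 + 1716x^4 - 792x^3 + 165x^2 - 10x. The constant term is 0 because L is singular (the all-ones vector lies in its kernel).

x^10 - 18x^9 + 136x^8 - 560x^7 + 1365x^6 - 2002x^5 + 1716x^4 - 792x^3 + 165x^2 - 10x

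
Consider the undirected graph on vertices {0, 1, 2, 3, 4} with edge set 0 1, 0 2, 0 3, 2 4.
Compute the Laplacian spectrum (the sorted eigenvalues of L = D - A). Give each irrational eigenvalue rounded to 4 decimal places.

Reading degrees in the order [0, 1, 2, 3, 4] gives [3, 1, 2, 1, 1]; set D = diag(3, 1, 2, 1, 1) and form L = D - A. L is symmetric positive semidefinite, so every eigenvalue is real and nonnegative. The single zero eigenvalue shows the graph is connected. There is one zero in the spectrum, matching the 1 component.

[0, 0.5188, 1, 2.3111, 4.1701]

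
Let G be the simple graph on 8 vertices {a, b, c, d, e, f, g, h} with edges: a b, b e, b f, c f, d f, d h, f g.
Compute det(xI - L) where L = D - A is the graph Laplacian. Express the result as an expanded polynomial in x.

Reading degrees in the order [a, b, c, d, e, f, g, h] gives [1, 3, 1, 2, 1, 4, 1, 1]; set D = diag(1, 3, 1, 2, 1, 4, 1, 1) and form L = D - A. Computing det(xI - L) by cofactor expansion (or equivalently via sum-over-permutations) gives x^8 - 14x^7 + 74x^6 - 190x^5 + 255x^4 - 180x^3 + 62x^2 - 8x. The coefficient of x^7 equals -trace(L) = -14, matching the sum of degrees. By the matrix-tree theorem the graph has (1/8) * product of the nonzero eigenvalues = 1 spanning tree. The largest eigenvalue, 5.3234, is at most the vertex count 8.

x^8 - 14x^7 + 74x^6 - 190x^5 + 255x^4 - 180x^3 + 62x^2 - 8x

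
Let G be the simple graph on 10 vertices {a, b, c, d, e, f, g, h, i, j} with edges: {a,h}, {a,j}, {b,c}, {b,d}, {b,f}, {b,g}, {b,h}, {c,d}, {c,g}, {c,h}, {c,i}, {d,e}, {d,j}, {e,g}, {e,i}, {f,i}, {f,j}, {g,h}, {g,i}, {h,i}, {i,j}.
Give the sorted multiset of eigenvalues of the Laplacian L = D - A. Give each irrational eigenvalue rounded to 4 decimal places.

Each diagonal entry of L is the vertex degree and each off-diagonal entry is -1 where an edge is present, 0 otherwise; in the order [a, b, c, d, e, f, g, h, i, j] the diagonal is [2, 5, 5, 4, 3, 3, 5, 5, 6, 4]. L is symmetric positive semidefinite, so every eigenvalue is real and nonnegative. The single zero eigenvalue shows the graph is connected. By the matrix-tree theorem the graph has (1/10) * product of the nonzero eigenvalues = 38572 spanning trees.

[0, 1.6360, 2.4249, 2.9432, 3.6180, 4.7112, 5.9196, 6.2369, 6.8801, 7.6302]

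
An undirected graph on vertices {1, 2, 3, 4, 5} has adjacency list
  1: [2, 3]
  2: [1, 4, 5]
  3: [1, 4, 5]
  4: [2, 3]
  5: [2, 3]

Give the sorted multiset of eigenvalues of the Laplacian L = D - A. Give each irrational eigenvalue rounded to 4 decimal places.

With the vertex order [1, 2, 3, 4, 5], the degrees are [2, 3, 3, 2, 2], giving D = diag(2, 3, 3, 2, 2) and L = D - A. L is symmetric positive semidefinite, so every eigenvalue is real and nonnegative. The single zero eigenvalue shows the graph is connected. There is one zero in the spectrum, matching the 1 component. The largest eigenvalue, 5, is at most the vertex count 5.

[0, 2, 2, 3, 5]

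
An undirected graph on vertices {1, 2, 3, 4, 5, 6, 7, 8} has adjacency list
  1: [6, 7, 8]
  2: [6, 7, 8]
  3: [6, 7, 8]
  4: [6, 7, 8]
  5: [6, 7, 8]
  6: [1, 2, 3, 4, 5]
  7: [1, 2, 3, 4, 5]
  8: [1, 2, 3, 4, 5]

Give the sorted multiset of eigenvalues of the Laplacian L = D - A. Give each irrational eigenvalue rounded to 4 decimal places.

[0, 3, 3, 3, 3, 5, 5, 8]

With the vertex order [1, 2, 3, 4, 5, 6, 7, 8], the degrees are [3, 3, 3, 3, 3, 5, 5, 5], giving D = diag(3, 3, 3, 3, 3, 5, 5, 5) and L = D - A. Since every row of L sums to 0, the all-ones vector is in the kernel and 0 is an eigenvalue. The eigenvalues sum to 30, which equals trace(L) = 2|E|.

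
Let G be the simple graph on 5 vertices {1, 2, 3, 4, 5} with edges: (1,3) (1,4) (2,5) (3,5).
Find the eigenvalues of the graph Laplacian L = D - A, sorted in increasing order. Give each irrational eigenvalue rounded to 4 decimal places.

Reading degrees in the order [1, 2, 3, 4, 5] gives [2, 1, 2, 1, 2]; set D = diag(2, 1, 2, 1, 2) and form L = D - A. Since every row of L sums to 0, the all-ones vector is in the kernel and 0 is an eigenvalue. The single zero eigenvalue shows the graph is connected.

[0, 0.3820, 1.3820, 2.6180, 3.6180]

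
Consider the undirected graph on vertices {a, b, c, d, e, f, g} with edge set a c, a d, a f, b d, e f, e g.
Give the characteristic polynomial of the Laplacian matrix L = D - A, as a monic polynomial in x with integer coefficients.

With the vertex order [a, b, c, d, e, f, g], the degrees are [3, 1, 1, 2, 2, 2, 1], giving D = diag(3, 1, 1, 2, 2, 2, 1) and L = D - A. Computing det(xI - L) by cofactor expansion (or equivalently via sum-over-permutations) gives x^7 - 12x^6 + 54x^5 - 114x^4 + 115x^3 - 50x^2 + 7x. Since p(0) = det(-L) = 0, x divides p(x). The eigenvalues sum to 12, which equals trace(L) = 2|E|.

x^7 - 12x^6 + 54x^5 - 114x^4 + 115x^3 - 50x^2 + 7x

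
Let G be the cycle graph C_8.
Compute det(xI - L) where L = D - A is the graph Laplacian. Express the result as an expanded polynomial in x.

x^8 - 16x^7 + 104x^6 - 352x^5 + 660x^4 - 672x^3 + 336x^2 - 64x

The graph has 8 vertices and degree multiset [2, 2, 2, 2, 2, 2, 2, 2]; D is the diagonal matrix of degrees and L = D - A. Computing det(xI - L) by cofactor expansion (or equivalently via sum-over-permutations) gives x^8 - 16x^7 + 104x^6 - 352x^5 + 660x^4 - 672x^3 + 336x^2 - 64x. The coefficient of x^7 equals -trace(L) = -16, matching the sum of degrees. There is one zero in the spectrum, matching the 1 component.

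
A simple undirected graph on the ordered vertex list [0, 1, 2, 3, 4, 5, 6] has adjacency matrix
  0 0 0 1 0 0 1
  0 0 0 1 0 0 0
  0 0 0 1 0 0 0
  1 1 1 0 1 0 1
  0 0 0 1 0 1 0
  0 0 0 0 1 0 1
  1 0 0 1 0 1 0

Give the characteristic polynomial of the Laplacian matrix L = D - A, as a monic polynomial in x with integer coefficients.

Reading degrees in the order [0, 1, 2, 3, 4, 5, 6] gives [2, 1, 1, 5, 2, 2, 3]; set D = diag(2, 1, 1, 5, 2, 2, 3) and form L = D - A. Computing det(xI - L) by cofactor expansion (or equivalently via sum-over-permutations) gives x^7 - 16x^6 + 96x^5 - 276x^4 + 402x^3 - 284x^2 + 77x. The coefficient of x^6 equals -trace(L) = -16, matching the sum of degrees. By the matrix-tree theorem the graph has (1/7) * product of the nonzero eigenvalues = 11 spanning trees.

x^7 - 16x^6 + 96x^5 - 276x^4 + 402x^3 - 284x^2 + 77x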